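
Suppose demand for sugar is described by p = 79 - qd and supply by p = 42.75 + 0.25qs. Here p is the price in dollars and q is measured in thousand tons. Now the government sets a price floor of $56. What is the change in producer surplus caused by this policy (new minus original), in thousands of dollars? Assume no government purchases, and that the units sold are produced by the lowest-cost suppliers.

Rearranging demand gives qd = 79 - p; rearranging supply gives qs = 4p - 171. Equilibrium: 79 - p = 4p - 171, so 250 = 5p and p* = 50, q* = 29.
Because the floor (56) lies above the market-clearing price, it is binding.
At p = 56: qd = 79 - 56 = 23 and qs = 4·56 - 171 = 53.
Producer surplus without the control is ½ · (50 - 42.75) · 29 = 105.125.
With the floor, 23 units are sold at 56. The supply price at q = 23 is 48.5, so PS = ½ · [(56 - 42.75) + (56 - 48.5)] · 23 = 238.625.
Change in producer surplus = 238.625 - 105.125 = 133.5.

133.5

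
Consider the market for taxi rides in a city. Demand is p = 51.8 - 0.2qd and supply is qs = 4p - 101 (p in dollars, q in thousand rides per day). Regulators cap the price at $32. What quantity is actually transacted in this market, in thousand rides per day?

27

Rearranging demand gives qd = 259 - 5p. Equilibrium: 259 - 5p = 4p - 101, so 360 = 9p and p* = 40, q* = 59.
Because the ceiling (32) lies below the market-clearing price, it is binding.
At p = 32: qd = 259 - 5·32 = 99 and qs = 4·32 - 101 = 27.
The quantity actually transacted is the short side, supply: 27.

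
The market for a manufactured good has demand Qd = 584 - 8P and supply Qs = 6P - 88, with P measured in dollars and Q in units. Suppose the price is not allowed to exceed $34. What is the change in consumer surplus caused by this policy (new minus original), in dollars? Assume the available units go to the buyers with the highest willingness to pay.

1183

Without the control the market clears where 584 - 8P = 6P - 88, i.e. P* = 48 and Q* = 200.
The ceiling of 34 is below the equilibrium price 48, so it binds.
At P = 34: Qd = 584 - 8·34 = 312 and Qs = 6·34 - 88 = 116.
Consumer surplus without the control is ½ · (73 - 48) · 200 = 2500.
With the ceiling, 116 units are sold at 34 (assume they go to the highest-value buyers). The demand price at Q = 116 is 58.5, so CS = ½ · [(73 - 34) + (58.5 - 34)] · 116 = 3683.
Change in consumer surplus = 3683 - 2500 = 1183.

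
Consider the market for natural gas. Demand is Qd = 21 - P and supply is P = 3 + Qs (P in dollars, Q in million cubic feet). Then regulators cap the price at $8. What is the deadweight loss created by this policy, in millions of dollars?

Rearranging supply gives Qs = P - 3. Setting quantity demanded equal to quantity supplied, 21 - P = P - 3, gives P* = 12 and Q* = 9.
Since 8 < 12, the ceiling is binding.
At P = 8: Qd = 21 - 8 = 13 and Qs = 8 - 3 = 5.
Quantity traded falls to 5. At Q = 5 the demand price is 21 - 5 = 16 and the supply price is 3 + 5 = 8.
Deadweight loss = ½ · (16 - 8) · (9 - 5) = ½ · 8 · 4 = 16.

16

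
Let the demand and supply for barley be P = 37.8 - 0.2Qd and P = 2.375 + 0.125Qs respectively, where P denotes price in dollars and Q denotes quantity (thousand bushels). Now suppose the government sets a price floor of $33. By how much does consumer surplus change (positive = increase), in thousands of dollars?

-1130.5

Rearranging demand gives Qd = 189 - 5P; rearranging supply gives Qs = 8P - 19. Equilibrium: 189 - 5P = 8P - 19, so 208 = 13P and P* = 16, Q* = 109.
Because the floor (33) lies above the market-clearing price, it is binding.
At P = 33: Qd = 189 - 5·33 = 24 and Qs = 8·33 - 19 = 245.
Consumer surplus without the control is ½ · (37.8 - 16) · 109 = 1188.1.
With the floor, consumers buy 24 units at 33, so CS = ½ · (37.8 - 33) · 24 = 57.6.
Change in consumer surplus = 57.6 - 1188.1 = -1130.5.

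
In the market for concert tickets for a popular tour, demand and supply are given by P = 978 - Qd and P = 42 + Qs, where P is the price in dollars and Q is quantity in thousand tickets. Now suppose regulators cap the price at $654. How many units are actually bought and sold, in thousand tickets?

Rearranging demand gives Qd = 978 - P; rearranging supply gives Qs = P - 42. Without the control the market clears where 978 - P = P - 42, i.e. P* = 510 and Q* = 468.
Since 654 is above P* = 510, the ceiling does not bind and the free-market outcome prevails.

468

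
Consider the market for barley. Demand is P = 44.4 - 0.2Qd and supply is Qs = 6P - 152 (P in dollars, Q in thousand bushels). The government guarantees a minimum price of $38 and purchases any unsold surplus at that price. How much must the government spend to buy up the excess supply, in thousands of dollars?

1672

Rearranging demand gives Qd = 222 - 5P. Setting quantity demanded equal to quantity supplied, 222 - 5P = 6P - 152, gives P* = 34 and Q* = 52.
The floor of 38 is above the equilibrium price 34, so it binds.
At P = 38: Qd = 222 - 5·38 = 32 and Qs = 6·38 - 152 = 76.
Surplus = Qs - Qd = 44.
Government expenditure = surplus × support price = 44 × 38 = 1672.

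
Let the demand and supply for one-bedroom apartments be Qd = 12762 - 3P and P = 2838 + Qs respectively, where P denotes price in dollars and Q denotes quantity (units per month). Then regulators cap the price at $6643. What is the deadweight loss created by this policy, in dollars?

0

Rearranging supply gives Qs = P - 2838. Equilibrium: 12762 - 3P = P - 2838, so 15600 = 4P and P* = 3900, Q* = 1062.
The ceiling of 6643 is above the equilibrium price 3900, so it is not binding; the market clears at P* = 3900, Q* = 1062.
Since the control does not bind, no trades are prevented and deadweight loss is zero.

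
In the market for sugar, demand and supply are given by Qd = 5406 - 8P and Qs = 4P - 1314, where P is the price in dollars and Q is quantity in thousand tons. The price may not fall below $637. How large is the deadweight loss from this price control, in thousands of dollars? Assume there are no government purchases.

71148

Equilibrium: 5406 - 8P = 4P - 1314, so 6720 = 12P and P* = 560, Q* = 926.
The floor of 637 is above the equilibrium price 560, so it binds.
At P = 637: Qd = 5406 - 8·637 = 310 and Qs = 4·637 - 1314 = 1234.
Quantity traded falls to 310. At Q = 310 the demand price is (5406 - 310)/8 = 637 and the supply price is (1314 + 310)/4 = 406.
Deadweight loss = ½ · (637 - 406) · (926 - 310) = ½ · 231 · 616 = 71148.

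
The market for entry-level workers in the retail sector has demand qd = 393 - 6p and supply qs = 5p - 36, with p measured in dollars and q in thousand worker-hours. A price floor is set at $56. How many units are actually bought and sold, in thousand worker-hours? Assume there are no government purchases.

57

In a free market, 393 - 6p = 5p - 36 gives the equilibrium p* = 39, q* = 159.
Since 56 > 39, the floor is binding.
At p = 56: qd = 393 - 6·56 = 57 and qs = 5·56 - 36 = 244.
The quantity actually transacted is the short side, demand: 57.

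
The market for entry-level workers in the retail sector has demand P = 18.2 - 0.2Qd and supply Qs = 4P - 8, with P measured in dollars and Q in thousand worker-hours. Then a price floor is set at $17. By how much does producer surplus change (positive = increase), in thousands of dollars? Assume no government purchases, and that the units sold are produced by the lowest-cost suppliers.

Rearranging demand gives Qd = 91 - 5P. Without the control the market clears where 91 - 5P = 4P - 8, i.e. P* = 11 and Q* = 36.
Because the floor (17) lies above the market-clearing price, it is binding.
At P = 17: Qd = 91 - 5·17 = 6 and Qs = 4·17 - 8 = 60.
Producer surplus without the control is ½ · (11 - 2) · 36 = 162.
With the floor, 6 units are sold at 17. The supply price at Q = 6 is 3.5, so PS = ½ · [(17 - 2) + (17 - 3.5)] · 6 = 85.5.
Change in producer surplus = 85.5 - 162 = -76.5.

-76.5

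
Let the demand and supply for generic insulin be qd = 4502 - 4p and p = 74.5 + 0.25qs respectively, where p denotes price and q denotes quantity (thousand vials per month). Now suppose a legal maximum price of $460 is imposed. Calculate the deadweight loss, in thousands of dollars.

Rearranging supply gives qs = 4p - 298. Without the control the market clears where 4502 - 4p = 4p - 298, i.e. p* = 600 and q* = 2102.
Since 460 < 600, the ceiling is binding.
At p = 460: qd = 4502 - 4·460 = 2662 and qs = 4·460 - 298 = 1542.
Quantity traded falls to 1542. At q = 1542 the demand price is (4502 - 1542)/4 = 740 and the supply price is (298 + 1542)/4 = 460.
Deadweight loss = ½ · (740 - 460) · (2102 - 1542) = ½ · 280 · 560 = 78400.

78400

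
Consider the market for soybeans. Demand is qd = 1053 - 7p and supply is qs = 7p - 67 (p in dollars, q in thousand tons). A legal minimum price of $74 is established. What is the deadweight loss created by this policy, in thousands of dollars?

0

Setting quantity demanded equal to quantity supplied, 1053 - 7p = 7p - 67, gives p* = 80 and q* = 493.
The floor of 74 is below the equilibrium price 80, so it is not binding; the market clears at p* = 80, q* = 493.
Since the control does not bind, no trades are prevented and deadweight loss is zero.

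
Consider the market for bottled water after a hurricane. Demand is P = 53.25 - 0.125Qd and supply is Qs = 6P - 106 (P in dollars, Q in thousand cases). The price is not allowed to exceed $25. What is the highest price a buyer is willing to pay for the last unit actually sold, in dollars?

47.75

Rearranging demand gives Qd = 426 - 8P. Setting quantity demanded equal to quantity supplied, 426 - 8P = 6P - 106, gives P* = 38 and Q* = 122.
The ceiling of 25 is below the equilibrium price 38, so it binds.
At P = 25: Qd = 426 - 8·25 = 226 and Qs = 6·25 - 106 = 44.
Only 44 units reach the market. On the demand curve, the marginal buyer's willingness to pay at Q = 44 is (426 - 44)/8 = 47.75.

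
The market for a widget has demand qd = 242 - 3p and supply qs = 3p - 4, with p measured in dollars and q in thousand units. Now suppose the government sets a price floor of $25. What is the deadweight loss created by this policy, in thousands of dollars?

In a free market, 242 - 3p = 3p - 4 gives the equilibrium p* = 41, q* = 119.
The floor of 25 is below the equilibrium price 41, so it is not binding; the market clears at p* = 41, q* = 119.
Since the control does not bind, no trades are prevented and deadweight loss is zero.

0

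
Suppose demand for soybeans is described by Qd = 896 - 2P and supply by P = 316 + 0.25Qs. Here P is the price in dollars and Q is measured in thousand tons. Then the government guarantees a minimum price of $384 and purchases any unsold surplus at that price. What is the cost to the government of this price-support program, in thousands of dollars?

Rearranging supply gives Qs = 4P - 1264. Equilibrium: 896 - 2P = 4P - 1264, so 2160 = 6P and P* = 360, Q* = 176.
Because the floor (384) lies above the market-clearing price, it is binding.
At P = 384: Qd = 896 - 2·384 = 128 and Qs = 4·384 - 1264 = 272.
Surplus = Qs - Qd = 144.
Government expenditure = surplus × support price = 144 × 384 = 55296.

55296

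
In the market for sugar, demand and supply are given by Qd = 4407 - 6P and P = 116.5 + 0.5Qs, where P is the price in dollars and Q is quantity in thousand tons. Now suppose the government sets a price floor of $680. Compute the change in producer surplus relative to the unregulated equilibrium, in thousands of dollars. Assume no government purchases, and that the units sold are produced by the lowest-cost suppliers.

Rearranging supply gives Qs = 2P - 233. Setting quantity demanded equal to quantity supplied, 4407 - 6P = 2P - 233, gives P* = 580 and Q* = 927.
Because the floor (680) lies above the market-clearing price, it is binding.
At P = 680: Qd = 4407 - 6·680 = 327 and Qs = 2·680 - 233 = 1127.
Producer surplus without the control is ½ · (580 - 116.5) · 927 = 214832.25.
With the floor, 327 units are sold at 680. The supply price at Q = 327 is 280, so PS = ½ · [(680 - 116.5) + (680 - 280)] · 327 = 157532.25.
Change in producer surplus = 157532.25 - 214832.25 = -57300.

-57300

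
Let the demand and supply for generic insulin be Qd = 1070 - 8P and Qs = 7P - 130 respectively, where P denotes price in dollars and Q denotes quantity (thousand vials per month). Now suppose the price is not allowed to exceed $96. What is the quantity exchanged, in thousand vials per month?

Setting quantity demanded equal to quantity supplied, 1070 - 8P = 7P - 130, gives P* = 80 and Q* = 430.
The ceiling of 96 is above the equilibrium price 80, so it is not binding; the market clears at P* = 80, Q* = 430.

430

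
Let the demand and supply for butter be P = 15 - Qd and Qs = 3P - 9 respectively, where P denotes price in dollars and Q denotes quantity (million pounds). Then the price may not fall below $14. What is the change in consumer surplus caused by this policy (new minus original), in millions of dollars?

-40

Rearranging demand gives Qd = 15 - P. Setting quantity demanded equal to quantity supplied, 15 - P = 3P - 9, gives P* = 6 and Q* = 9.
Since 14 > 6, the floor is binding.
At P = 14: Qd = 15 - 14 = 1 and Qs = 3·14 - 9 = 33.
Consumer surplus without the control is ½ · (15 - 6) · 9 = 40.5.
With the floor, consumers buy 1 units at 14, so CS = ½ · (15 - 14) · 1 = 0.5.
Change in consumer surplus = 0.5 - 40.5 = -40.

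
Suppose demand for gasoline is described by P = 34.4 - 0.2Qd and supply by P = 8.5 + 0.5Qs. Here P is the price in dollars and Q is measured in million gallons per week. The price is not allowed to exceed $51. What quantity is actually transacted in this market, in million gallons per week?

Rearranging demand gives Qd = 172 - 5P; rearranging supply gives Qs = 2P - 17. Equilibrium: 172 - 5P = 2P - 17, so 189 = 7P and P* = 27, Q* = 37.
Since 51 is above P* = 27, the ceiling does not bind and the free-market outcome prevails.

37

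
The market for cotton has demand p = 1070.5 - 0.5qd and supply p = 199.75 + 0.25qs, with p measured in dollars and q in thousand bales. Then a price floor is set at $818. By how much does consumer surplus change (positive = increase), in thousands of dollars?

-273224

Rearranging demand gives qd = 2141 - 2p; rearranging supply gives qs = 4p - 799. In a free market, 2141 - 2p = 4p - 799 gives the equilibrium p* = 490, q* = 1161.
Because the floor (818) lies above the market-clearing price, it is binding.
At p = 818: qd = 2141 - 2·818 = 505 and qs = 4·818 - 799 = 2473.
Consumer surplus without the control is ½ · (1070.5 - 490) · 1161 = 336980.25.
With the floor, consumers buy 505 units at 818, so CS = ½ · (1070.5 - 818) · 505 = 63756.25.
Change in consumer surplus = 63756.25 - 336980.25 = -273224.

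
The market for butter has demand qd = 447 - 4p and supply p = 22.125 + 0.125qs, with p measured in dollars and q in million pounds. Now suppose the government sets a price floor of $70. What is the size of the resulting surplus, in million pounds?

216

Rearranging supply gives qs = 8p - 177. Setting quantity demanded equal to quantity supplied, 447 - 4p = 8p - 177, gives p* = 52 and q* = 239.
Since 70 > 52, the floor is binding.
At p = 70: qd = 447 - 4·70 = 167 and qs = 8·70 - 177 = 383.
Surplus = qs - qd = 383 - 167 = 216.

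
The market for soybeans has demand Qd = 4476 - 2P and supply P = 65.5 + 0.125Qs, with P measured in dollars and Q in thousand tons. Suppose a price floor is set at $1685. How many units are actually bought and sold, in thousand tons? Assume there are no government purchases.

1106

Rearranging supply gives Qs = 8P - 524. Setting quantity demanded equal to quantity supplied, 4476 - 2P = 8P - 524, gives P* = 500 and Q* = 3476.
The floor of 1685 is above the equilibrium price 500, so it binds.
At P = 1685: Qd = 4476 - 2·1685 = 1106 and Qs = 8·1685 - 524 = 12956.
The quantity actually transacted is the short side, demand: 1106.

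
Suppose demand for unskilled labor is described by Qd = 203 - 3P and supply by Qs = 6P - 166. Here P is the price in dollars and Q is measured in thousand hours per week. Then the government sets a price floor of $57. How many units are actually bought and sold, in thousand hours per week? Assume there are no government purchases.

Without the control the market clears where 203 - 3P = 6P - 166, i.e. P* = 41 and Q* = 80.
Because the floor (57) lies above the market-clearing price, it is binding.
At P = 57: Qd = 203 - 3·57 = 32 and Qs = 6·57 - 166 = 176.
The quantity actually transacted is the short side, demand: 32.

32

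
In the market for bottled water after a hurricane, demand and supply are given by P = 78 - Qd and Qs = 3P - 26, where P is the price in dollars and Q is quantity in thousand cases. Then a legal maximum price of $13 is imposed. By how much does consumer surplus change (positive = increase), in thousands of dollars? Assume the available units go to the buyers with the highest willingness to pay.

-591.5

Rearranging demand gives Qd = 78 - P. In a free market, 78 - P = 3P - 26 gives the equilibrium P* = 26, Q* = 52.
Since 13 < 26, the ceiling is binding.
At P = 13: Qd = 78 - 13 = 65 and Qs = 3·13 - 26 = 13.
Consumer surplus without the control is ½ · (78 - 26) · 52 = 1352.
With the ceiling, 13 units are sold at 13 (assume they go to the highest-value buyers). The demand price at Q = 13 is 65, so CS = ½ · [(78 - 13) + (65 - 13)] · 13 = 760.5.
Change in consumer surplus = 760.5 - 1352 = -591.5.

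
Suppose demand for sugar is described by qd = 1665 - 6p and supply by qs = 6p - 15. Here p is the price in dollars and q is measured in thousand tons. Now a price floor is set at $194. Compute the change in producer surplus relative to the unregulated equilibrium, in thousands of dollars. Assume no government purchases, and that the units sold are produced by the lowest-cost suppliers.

Without the control the market clears where 1665 - 6p = 6p - 15, i.e. p* = 140 and q* = 825.
Since 194 > 140, the floor is binding.
At p = 194: qd = 1665 - 6·194 = 501 and qs = 6·194 - 15 = 1149.
Producer surplus without the control is ½ · (140 - 2.5) · 825 = 56718.75.
With the floor, 501 units are sold at 194. The supply price at q = 501 is 86, so PS = ½ · [(194 - 2.5) + (194 - 86)] · 501 = 75024.75.
Change in producer surplus = 75024.75 - 56718.75 = 18306.

18306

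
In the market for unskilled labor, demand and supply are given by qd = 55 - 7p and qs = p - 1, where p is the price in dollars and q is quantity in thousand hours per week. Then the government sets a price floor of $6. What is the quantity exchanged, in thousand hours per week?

6

In a free market, 55 - 7p = p - 1 gives the equilibrium p* = 7, q* = 6.
The floor of 6 is below the equilibrium price 7, so it is not binding; the market clears at p* = 7, q* = 6.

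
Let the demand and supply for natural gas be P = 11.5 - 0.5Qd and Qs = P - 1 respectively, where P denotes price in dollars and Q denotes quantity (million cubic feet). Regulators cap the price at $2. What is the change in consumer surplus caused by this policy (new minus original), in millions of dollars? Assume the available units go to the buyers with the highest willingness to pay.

Rearranging demand gives Qd = 23 - 2P. In a free market, 23 - 2P = P - 1 gives the equilibrium P* = 8, Q* = 7.
Since 2 < 8, the ceiling is binding.
At P = 2: Qd = 23 - 2·2 = 19 and Qs = 2 - 1 = 1.
Consumer surplus without the control is ½ · (11.5 - 8) · 7 = 12.25.
With the ceiling, 1 units are sold at 2 (assume they go to the highest-value buyers). The demand price at Q = 1 is 11, so CS = ½ · [(11.5 - 2) + (11 - 2)] · 1 = 9.25.
Change in consumer surplus = 9.25 - 12.25 = -3.

-3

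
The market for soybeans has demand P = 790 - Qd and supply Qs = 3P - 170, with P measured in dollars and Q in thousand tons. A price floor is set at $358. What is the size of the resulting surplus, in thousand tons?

Rearranging demand gives Qd = 790 - P. Setting quantity demanded equal to quantity supplied, 790 - P = 3P - 170, gives P* = 240 and Q* = 550.
The floor of 358 is above the equilibrium price 240, so it binds.
At P = 358: Qd = 790 - 358 = 432 and Qs = 3·358 - 170 = 904.
Surplus = Qs - Qd = 904 - 432 = 472.

472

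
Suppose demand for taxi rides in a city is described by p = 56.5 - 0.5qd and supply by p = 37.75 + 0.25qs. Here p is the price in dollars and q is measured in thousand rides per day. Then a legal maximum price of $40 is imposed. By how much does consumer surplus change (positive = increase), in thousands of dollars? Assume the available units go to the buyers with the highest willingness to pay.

-28

Rearranging demand gives qd = 113 - 2p; rearranging supply gives qs = 4p - 151. Equilibrium: 113 - 2p = 4p - 151, so 264 = 6p and p* = 44, q* = 25.
Since 40 < 44, the ceiling is binding.
At p = 40: qd = 113 - 2·40 = 33 and qs = 4·40 - 151 = 9.
Consumer surplus without the control is ½ · (56.5 - 44) · 25 = 156.25.
With the ceiling, 9 units are sold at 40 (assume they go to the highest-value buyers). The demand price at q = 9 is 52, so CS = ½ · [(56.5 - 40) + (52 - 40)] · 9 = 128.25.
Change in consumer surplus = 128.25 - 156.25 = -28.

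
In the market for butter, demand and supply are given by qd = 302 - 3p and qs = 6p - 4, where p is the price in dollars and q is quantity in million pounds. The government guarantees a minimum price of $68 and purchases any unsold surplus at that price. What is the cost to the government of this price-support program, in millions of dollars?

Setting quantity demanded equal to quantity supplied, 302 - 3p = 6p - 4, gives p* = 34 and q* = 200.
The floor of 68 is above the equilibrium price 34, so it binds.
At p = 68: qd = 302 - 3·68 = 98 and qs = 6·68 - 4 = 404.
Surplus = qs - qd = 306.
Government expenditure = surplus × support price = 306 × 68 = 20808.

20808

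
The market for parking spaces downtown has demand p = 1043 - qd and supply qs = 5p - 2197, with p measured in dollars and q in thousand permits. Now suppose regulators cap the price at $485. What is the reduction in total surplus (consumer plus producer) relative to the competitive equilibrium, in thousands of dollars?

Rearranging demand gives qd = 1043 - p. Equilibrium: 1043 - p = 5p - 2197, so 3240 = 6p and p* = 540, q* = 503.
Since 485 < 540, the ceiling is binding.
At p = 485: qd = 1043 - 485 = 558 and qs = 5·485 - 2197 = 228.
Quantity traded falls to 228. At q = 228 the demand price is 1043 - 228 = 815 and the supply price is (2197 + 228)/5 = 485.
Deadweight loss = ½ · (815 - 485) · (503 - 228) = ½ · 330 · 275 = 45375.

45375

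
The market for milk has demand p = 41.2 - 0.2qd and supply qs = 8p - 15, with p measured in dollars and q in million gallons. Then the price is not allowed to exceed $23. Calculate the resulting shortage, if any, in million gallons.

Rearranging demand gives qd = 206 - 5p. In a free market, 206 - 5p = 8p - 15 gives the equilibrium p* = 17, q* = 121.
The ceiling of 23 is above the equilibrium price 17, so it is not binding; the market clears at p* = 17, q* = 121.
Since the control does not bind, there is no shortage.

0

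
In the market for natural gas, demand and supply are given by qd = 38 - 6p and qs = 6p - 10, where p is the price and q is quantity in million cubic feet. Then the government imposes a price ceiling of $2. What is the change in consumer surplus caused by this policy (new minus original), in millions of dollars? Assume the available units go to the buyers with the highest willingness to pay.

-8

Without the control the market clears where 38 - 6p = 6p - 10, i.e. p* = 4 and q* = 14.
Since 2 < 4, the ceiling is binding.
At p = 2: qd = 38 - 6·2 = 26 and qs = 6·2 - 10 = 2.
Consumer surplus without the control is ½ · (19/3 - 4) · 14 = 49/3.
With the ceiling, 2 units are sold at 2 (assume they go to the highest-value buyers). The demand price at q = 2 is 6, so CS = ½ · [(19/3 - 2) + (6 - 2)] · 2 = 25/3.
Change in consumer surplus = 25/3 - 49/3 = -8.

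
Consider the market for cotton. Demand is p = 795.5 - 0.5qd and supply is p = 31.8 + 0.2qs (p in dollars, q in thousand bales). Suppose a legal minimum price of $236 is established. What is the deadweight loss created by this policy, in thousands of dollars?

Rearranging demand gives qd = 1591 - 2p; rearranging supply gives qs = 5p - 159. Equilibrium: 1591 - 2p = 5p - 159, so 1750 = 7p and p* = 250, q* = 1091.
Since 236 is below p* = 250, the floor does not bind and the free-market outcome prevails.
Since the control does not bind, no trades are prevented and deadweight loss is zero.

0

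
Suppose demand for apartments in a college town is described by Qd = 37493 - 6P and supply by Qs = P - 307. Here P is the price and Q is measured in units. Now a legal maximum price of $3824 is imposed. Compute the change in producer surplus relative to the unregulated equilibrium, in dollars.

-6784680

Setting quantity demanded equal to quantity supplied, 37493 - 6P = P - 307, gives P* = 5400 and Q* = 5093.
Because the ceiling (3824) lies below the market-clearing price, it is binding.
At P = 3824: Qd = 37493 - 6·3824 = 14549 and Qs = 3824 - 307 = 3517.
Producer surplus without the control is ½ · (5400 - 307) · 5093 = 12969324.5.
With the ceiling, producers sell 3517 units at 3824, so PS = ½ · (3824 - 307) · 3517 = 6184644.5.
Change in producer surplus = 6184644.5 - 12969324.5 = -6784680.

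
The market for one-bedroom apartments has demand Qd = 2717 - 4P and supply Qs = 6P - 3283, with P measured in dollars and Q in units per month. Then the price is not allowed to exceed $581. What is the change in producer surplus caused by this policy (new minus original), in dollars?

-4940

Without the control the market clears where 2717 - 4P = 6P - 3283, i.e. P* = 600 and Q* = 317.
Because the ceiling (581) lies below the market-clearing price, it is binding.
At P = 581: Qd = 2717 - 4·581 = 393 and Qs = 6·581 - 3283 = 203.
Producer surplus without the control is ½ · (600 - 3283/6) · 317 = 100489/12.
With the ceiling, producers sell 203 units at 581, so PS = ½ · (581 - 3283/6) · 203 = 41209/12.
Change in producer surplus = 41209/12 - 100489/12 = -4940.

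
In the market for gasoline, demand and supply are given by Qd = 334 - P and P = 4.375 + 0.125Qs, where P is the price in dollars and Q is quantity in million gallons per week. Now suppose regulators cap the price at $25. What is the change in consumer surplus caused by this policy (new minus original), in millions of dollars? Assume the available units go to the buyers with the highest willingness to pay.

-5552

Rearranging supply gives Qs = 8P - 35. Without the control the market clears where 334 - P = 8P - 35, i.e. P* = 41 and Q* = 293.
Since 25 < 41, the ceiling is binding.
At P = 25: Qd = 334 - 25 = 309 and Qs = 8·25 - 35 = 165.
Consumer surplus without the control is ½ · (334 - 41) · 293 = 42924.5.
With the ceiling, 165 units are sold at 25 (assume they go to the highest-value buyers). The demand price at Q = 165 is 169, so CS = ½ · [(334 - 25) + (169 - 25)] · 165 = 37372.5.
Change in consumer surplus = 37372.5 - 42924.5 = -5552.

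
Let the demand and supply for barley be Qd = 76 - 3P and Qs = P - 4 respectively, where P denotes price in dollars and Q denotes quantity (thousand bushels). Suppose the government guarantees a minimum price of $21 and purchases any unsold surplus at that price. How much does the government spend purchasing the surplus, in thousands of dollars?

84

Without the control the market clears where 76 - 3P = P - 4, i.e. P* = 20 and Q* = 16.
The floor of 21 is above the equilibrium price 20, so it binds.
At P = 21: Qd = 76 - 3·21 = 13 and Qs = 21 - 4 = 17.
Surplus = Qs - Qd = 4.
Government expenditure = surplus × support price = 4 × 21 = 84.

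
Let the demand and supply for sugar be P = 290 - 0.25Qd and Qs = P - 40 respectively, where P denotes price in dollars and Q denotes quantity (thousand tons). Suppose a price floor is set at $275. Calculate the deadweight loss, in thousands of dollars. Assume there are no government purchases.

Rearranging demand gives Qd = 1160 - 4P. Setting quantity demanded equal to quantity supplied, 1160 - 4P = P - 40, gives P* = 240 and Q* = 200.
Since 275 > 240, the floor is binding.
At P = 275: Qd = 1160 - 4·275 = 60 and Qs = 275 - 40 = 235.
Quantity traded falls to 60. At Q = 60 the demand price is (1160 - 60)/4 = 275 and the supply price is 40 + 60 = 100.
Deadweight loss = ½ · (275 - 100) · (200 - 60) = ½ · 175 · 140 = 12250.

12250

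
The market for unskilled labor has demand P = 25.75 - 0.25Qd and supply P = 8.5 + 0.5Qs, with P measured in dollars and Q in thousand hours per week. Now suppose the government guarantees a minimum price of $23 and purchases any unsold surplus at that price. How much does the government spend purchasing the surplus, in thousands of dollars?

414

Rearranging demand gives Qd = 103 - 4P; rearranging supply gives Qs = 2P - 17. Setting quantity demanded equal to quantity supplied, 103 - 4P = 2P - 17, gives P* = 20 and Q* = 23.
The floor of 23 is above the equilibrium price 20, so it binds.
At P = 23: Qd = 103 - 4·23 = 11 and Qs = 2·23 - 17 = 29.
Surplus = Qs - Qd = 18.
Government expenditure = surplus × support price = 18 × 23 = 414.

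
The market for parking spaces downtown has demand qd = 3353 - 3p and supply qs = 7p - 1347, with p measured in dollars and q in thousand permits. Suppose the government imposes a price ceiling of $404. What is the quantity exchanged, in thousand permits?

1481

In a free market, 3353 - 3p = 7p - 1347 gives the equilibrium p* = 470, q* = 1943.
The ceiling of 404 is below the equilibrium price 470, so it binds.
At p = 404: qd = 3353 - 3·404 = 2141 and qs = 7·404 - 1347 = 1481.
The quantity actually transacted is the short side, supply: 1481.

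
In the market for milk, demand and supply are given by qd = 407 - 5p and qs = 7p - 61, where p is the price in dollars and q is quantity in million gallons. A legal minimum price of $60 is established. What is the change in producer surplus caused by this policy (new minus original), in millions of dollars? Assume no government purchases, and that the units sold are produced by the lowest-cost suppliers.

1459.5

In a free market, 407 - 5p = 7p - 61 gives the equilibrium p* = 39, q* = 212.
Because the floor (60) lies above the market-clearing price, it is binding.
At p = 60: qd = 407 - 5·60 = 107 and qs = 7·60 - 61 = 359.
Producer surplus without the control is ½ · (39 - 61/7) · 212 = 22472/7.
With the floor, 107 units are sold at 60. The supply price at q = 107 is 24, so PS = ½ · [(60 - 61/7) + (60 - 24)] · 107 = 65377/14.
Change in producer surplus = 65377/14 - 22472/7 = 1459.5.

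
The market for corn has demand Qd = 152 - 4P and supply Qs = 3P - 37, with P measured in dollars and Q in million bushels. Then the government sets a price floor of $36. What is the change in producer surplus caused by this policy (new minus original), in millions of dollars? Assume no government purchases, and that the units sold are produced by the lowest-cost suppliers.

Without the control the market clears where 152 - 4P = 3P - 37, i.e. P* = 27 and Q* = 44.
The floor of 36 is above the equilibrium price 27, so it binds.
At P = 36: Qd = 152 - 4·36 = 8 and Qs = 3·36 - 37 = 71.
Producer surplus without the control is ½ · (27 - 37/3) · 44 = 968/3.
With the floor, 8 units are sold at 36. The supply price at Q = 8 is 15, so PS = ½ · [(36 - 37/3) + (36 - 15)] · 8 = 536/3.
Change in producer surplus = 536/3 - 968/3 = -144.

-144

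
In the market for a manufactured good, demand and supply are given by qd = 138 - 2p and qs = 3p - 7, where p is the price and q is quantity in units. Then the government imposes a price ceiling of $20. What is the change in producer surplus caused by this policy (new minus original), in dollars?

-598.5

In a free market, 138 - 2p = 3p - 7 gives the equilibrium p* = 29, q* = 80.
Because the ceiling (20) lies below the market-clearing price, it is binding.
At p = 20: qd = 138 - 2·20 = 98 and qs = 3·20 - 7 = 53.
Producer surplus without the control is ½ · (29 - 7/3) · 80 = 3200/3.
With the ceiling, producers sell 53 units at 20, so PS = ½ · (20 - 7/3) · 53 = 2809/6.
Change in producer surplus = 2809/6 - 3200/3 = -598.5.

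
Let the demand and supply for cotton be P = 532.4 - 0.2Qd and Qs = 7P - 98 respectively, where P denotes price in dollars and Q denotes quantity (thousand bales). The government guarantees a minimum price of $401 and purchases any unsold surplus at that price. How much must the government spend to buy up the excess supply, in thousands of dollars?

Rearranging demand gives Qd = 2662 - 5P. In a free market, 2662 - 5P = 7P - 98 gives the equilibrium P* = 230, Q* = 1512.
Because the floor (401) lies above the market-clearing price, it is binding.
At P = 401: Qd = 2662 - 5·401 = 657 and Qs = 7·401 - 98 = 2709.
Surplus = Qs - Qd = 2052.
Government expenditure = surplus × support price = 2052 × 401 = 822852.

822852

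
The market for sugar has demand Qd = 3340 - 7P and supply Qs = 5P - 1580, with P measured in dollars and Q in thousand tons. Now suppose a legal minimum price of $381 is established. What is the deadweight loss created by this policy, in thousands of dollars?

0

Setting quantity demanded equal to quantity supplied, 3340 - 7P = 5P - 1580, gives P* = 410 and Q* = 470.
The floor of 381 is below the equilibrium price 410, so it is not binding; the market clears at P* = 410, Q* = 470.
Since the control does not bind, no trades are prevented and deadweight loss is zero.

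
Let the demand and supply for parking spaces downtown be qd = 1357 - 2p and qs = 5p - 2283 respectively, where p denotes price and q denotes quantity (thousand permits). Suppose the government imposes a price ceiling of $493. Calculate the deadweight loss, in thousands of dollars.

Setting quantity demanded equal to quantity supplied, 1357 - 2p = 5p - 2283, gives p* = 520 and q* = 317.
Since 493 < 520, the ceiling is binding.
At p = 493: qd = 1357 - 2·493 = 371 and qs = 5·493 - 2283 = 182.
Quantity traded falls to 182. At q = 182 the demand price is (1357 - 182)/2 = 587.5 and the supply price is (2283 + 182)/5 = 493.
Deadweight loss = ½ · (587.5 - 493) · (317 - 182) = ½ · 94.5 · 135 = 6378.75.

6378.75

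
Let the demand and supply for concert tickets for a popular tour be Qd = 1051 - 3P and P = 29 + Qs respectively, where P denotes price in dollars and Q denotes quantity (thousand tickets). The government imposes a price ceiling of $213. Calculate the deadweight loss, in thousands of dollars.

2166

Rearranging supply gives Qs = P - 29. Setting quantity demanded equal to quantity supplied, 1051 - 3P = P - 29, gives P* = 270 and Q* = 241.
The ceiling of 213 is below the equilibrium price 270, so it binds.
At P = 213: Qd = 1051 - 3·213 = 412 and Qs = 213 - 29 = 184.
Quantity traded falls to 184. At Q = 184 the demand price is (1051 - 184)/3 = 289 and the supply price is 29 + 184 = 213.
Deadweight loss = ½ · (289 - 213) · (241 - 184) = ½ · 76 · 57 = 2166.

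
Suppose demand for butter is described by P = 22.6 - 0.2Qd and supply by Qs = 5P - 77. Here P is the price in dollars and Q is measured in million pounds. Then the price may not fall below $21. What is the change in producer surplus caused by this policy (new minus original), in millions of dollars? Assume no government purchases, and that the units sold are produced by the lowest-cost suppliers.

6

Rearranging demand gives Qd = 113 - 5P. Setting quantity demanded equal to quantity supplied, 113 - 5P = 5P - 77, gives P* = 19 and Q* = 18.
Because the floor (21) lies above the market-clearing price, it is binding.
At P = 21: Qd = 113 - 5·21 = 8 and Qs = 5·21 - 77 = 28.
Producer surplus without the control is ½ · (19 - 15.4) · 18 = 32.4.
With the floor, 8 units are sold at 21. The supply price at Q = 8 is 17, so PS = ½ · [(21 - 15.4) + (21 - 17)] · 8 = 38.4.
Change in producer surplus = 38.4 - 32.4 = 6.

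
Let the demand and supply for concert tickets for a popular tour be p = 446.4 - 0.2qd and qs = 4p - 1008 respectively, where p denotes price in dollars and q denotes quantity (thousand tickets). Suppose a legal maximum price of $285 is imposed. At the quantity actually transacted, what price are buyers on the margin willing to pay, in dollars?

420

Rearranging demand gives qd = 2232 - 5p. In a free market, 2232 - 5p = 4p - 1008 gives the equilibrium p* = 360, q* = 432.
Since 285 < 360, the ceiling is binding.
At p = 285: qd = 2232 - 5·285 = 807 and qs = 4·285 - 1008 = 132.
Only 132 units reach the market. On the demand curve, the marginal buyer's willingness to pay at q = 132 is (2232 - 132)/5 = 420.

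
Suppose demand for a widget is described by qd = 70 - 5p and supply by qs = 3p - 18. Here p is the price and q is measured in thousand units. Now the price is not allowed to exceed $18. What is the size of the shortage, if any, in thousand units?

Equilibrium: 70 - 5p = 3p - 18, so 88 = 8p and p* = 11, q* = 15.
Since 18 is above p* = 11, the ceiling does not bind and the free-market outcome prevails.
Since the control does not bind, there is no shortage.

0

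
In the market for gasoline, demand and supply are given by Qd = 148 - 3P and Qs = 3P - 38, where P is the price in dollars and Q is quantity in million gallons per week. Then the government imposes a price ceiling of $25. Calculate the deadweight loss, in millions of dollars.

Without the control the market clears where 148 - 3P = 3P - 38, i.e. P* = 31 and Q* = 55.
Because the ceiling (25) lies below the market-clearing price, it is binding.
At P = 25: Qd = 148 - 3·25 = 73 and Qs = 3·25 - 38 = 37.
Quantity traded falls to 37. At Q = 37 the demand price is (148 - 37)/3 = 37 and the supply price is (38 + 37)/3 = 25.
Deadweight loss = ½ · (37 - 25) · (55 - 37) = ½ · 12 · 18 = 108.

108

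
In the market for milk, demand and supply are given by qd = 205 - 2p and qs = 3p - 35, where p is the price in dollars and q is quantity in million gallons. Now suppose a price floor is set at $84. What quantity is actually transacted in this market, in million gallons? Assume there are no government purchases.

Equilibrium: 205 - 2p = 3p - 35, so 240 = 5p and p* = 48, q* = 109.
Since 84 > 48, the floor is binding.
At p = 84: qd = 205 - 2·84 = 37 and qs = 3·84 - 35 = 217.
The quantity actually transacted is the short side, demand: 37.

37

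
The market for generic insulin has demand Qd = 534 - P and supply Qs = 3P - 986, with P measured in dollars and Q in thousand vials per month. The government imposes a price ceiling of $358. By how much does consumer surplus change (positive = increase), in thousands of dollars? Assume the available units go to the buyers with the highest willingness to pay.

Without the control the market clears where 534 - P = 3P - 986, i.e. P* = 380 and Q* = 154.
Since 358 < 380, the ceiling is binding.
At P = 358: Qd = 534 - 358 = 176 and Qs = 3·358 - 986 = 88.
Consumer surplus without the control is ½ · (534 - 380) · 154 = 11858.
With the ceiling, 88 units are sold at 358 (assume they go to the highest-value buyers). The demand price at Q = 88 is 446, so CS = ½ · [(534 - 358) + (446 - 358)] · 88 = 11616.
Change in consumer surplus = 11616 - 11858 = -242.

-242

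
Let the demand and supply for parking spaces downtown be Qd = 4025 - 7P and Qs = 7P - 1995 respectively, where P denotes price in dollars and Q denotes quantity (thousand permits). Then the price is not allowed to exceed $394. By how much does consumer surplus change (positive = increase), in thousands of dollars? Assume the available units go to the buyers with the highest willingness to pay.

Setting quantity demanded equal to quantity supplied, 4025 - 7P = 7P - 1995, gives P* = 430 and Q* = 1015.
The ceiling of 394 is below the equilibrium price 430, so it binds.
At P = 394: Qd = 4025 - 7·394 = 1267 and Qs = 7·394 - 1995 = 763.
Consumer surplus without the control is ½ · (575 - 430) · 1015 = 73587.5.
With the ceiling, 763 units are sold at 394 (assume they go to the highest-value buyers). The demand price at Q = 763 is 466, so CS = ½ · [(575 - 394) + (466 - 394)] · 763 = 96519.5.
Change in consumer surplus = 96519.5 - 73587.5 = 22932.

22932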